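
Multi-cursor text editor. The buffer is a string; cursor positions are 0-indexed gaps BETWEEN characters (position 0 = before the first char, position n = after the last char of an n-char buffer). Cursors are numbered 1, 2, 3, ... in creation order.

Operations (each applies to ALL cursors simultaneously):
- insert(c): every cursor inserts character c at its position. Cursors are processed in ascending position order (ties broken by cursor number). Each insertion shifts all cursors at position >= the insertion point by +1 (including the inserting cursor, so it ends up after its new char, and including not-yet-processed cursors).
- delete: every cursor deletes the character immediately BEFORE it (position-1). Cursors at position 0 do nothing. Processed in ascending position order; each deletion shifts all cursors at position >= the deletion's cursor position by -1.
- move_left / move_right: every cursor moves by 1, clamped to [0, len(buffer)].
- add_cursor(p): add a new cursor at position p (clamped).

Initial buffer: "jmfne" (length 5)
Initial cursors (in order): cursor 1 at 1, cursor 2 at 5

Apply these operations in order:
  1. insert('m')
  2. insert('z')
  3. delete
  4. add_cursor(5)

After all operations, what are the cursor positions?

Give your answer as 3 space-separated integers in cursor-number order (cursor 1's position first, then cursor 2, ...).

After op 1 (insert('m')): buffer="jmmfnem" (len 7), cursors c1@2 c2@7, authorship .1....2
After op 2 (insert('z')): buffer="jmzmfnemz" (len 9), cursors c1@3 c2@9, authorship .11....22
After op 3 (delete): buffer="jmmfnem" (len 7), cursors c1@2 c2@7, authorship .1....2
After op 4 (add_cursor(5)): buffer="jmmfnem" (len 7), cursors c1@2 c3@5 c2@7, authorship .1....2

Answer: 2 7 5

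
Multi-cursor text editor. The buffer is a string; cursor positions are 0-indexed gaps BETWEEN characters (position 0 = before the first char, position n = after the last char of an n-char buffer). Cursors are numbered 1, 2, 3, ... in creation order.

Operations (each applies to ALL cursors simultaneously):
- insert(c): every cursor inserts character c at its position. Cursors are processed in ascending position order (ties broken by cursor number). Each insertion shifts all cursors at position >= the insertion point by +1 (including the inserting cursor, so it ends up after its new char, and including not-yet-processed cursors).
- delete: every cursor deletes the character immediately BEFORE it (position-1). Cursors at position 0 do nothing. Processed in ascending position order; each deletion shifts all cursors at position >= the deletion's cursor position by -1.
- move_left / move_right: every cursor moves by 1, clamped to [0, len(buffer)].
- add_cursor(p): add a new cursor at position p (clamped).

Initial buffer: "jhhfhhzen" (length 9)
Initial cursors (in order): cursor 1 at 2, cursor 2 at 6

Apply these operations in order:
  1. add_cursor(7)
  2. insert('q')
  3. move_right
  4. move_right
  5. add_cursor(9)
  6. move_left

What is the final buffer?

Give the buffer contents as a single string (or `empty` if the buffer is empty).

After op 1 (add_cursor(7)): buffer="jhhfhhzen" (len 9), cursors c1@2 c2@6 c3@7, authorship .........
After op 2 (insert('q')): buffer="jhqhfhhqzqen" (len 12), cursors c1@3 c2@8 c3@10, authorship ..1....2.3..
After op 3 (move_right): buffer="jhqhfhhqzqen" (len 12), cursors c1@4 c2@9 c3@11, authorship ..1....2.3..
After op 4 (move_right): buffer="jhqhfhhqzqen" (len 12), cursors c1@5 c2@10 c3@12, authorship ..1....2.3..
After op 5 (add_cursor(9)): buffer="jhqhfhhqzqen" (len 12), cursors c1@5 c4@9 c2@10 c3@12, authorship ..1....2.3..
After op 6 (move_left): buffer="jhqhfhhqzqen" (len 12), cursors c1@4 c4@8 c2@9 c3@11, authorship ..1....2.3..

Answer: jhqhfhhqzqen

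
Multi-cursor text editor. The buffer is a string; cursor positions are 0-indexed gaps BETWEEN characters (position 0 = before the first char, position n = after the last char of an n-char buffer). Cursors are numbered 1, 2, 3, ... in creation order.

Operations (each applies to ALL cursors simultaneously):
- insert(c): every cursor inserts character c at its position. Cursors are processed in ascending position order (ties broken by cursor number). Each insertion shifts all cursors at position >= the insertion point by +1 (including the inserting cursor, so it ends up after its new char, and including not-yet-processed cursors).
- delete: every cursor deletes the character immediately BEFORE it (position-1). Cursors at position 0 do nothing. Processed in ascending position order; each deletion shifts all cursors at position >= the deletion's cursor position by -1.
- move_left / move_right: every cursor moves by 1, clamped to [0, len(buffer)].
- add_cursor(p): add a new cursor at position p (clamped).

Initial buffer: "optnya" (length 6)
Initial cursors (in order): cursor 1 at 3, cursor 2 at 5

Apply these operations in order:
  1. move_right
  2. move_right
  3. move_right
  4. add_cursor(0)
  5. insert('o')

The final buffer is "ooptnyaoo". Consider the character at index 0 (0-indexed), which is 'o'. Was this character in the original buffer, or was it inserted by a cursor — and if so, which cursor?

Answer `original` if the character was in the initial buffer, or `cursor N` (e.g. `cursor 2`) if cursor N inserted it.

After op 1 (move_right): buffer="optnya" (len 6), cursors c1@4 c2@6, authorship ......
After op 2 (move_right): buffer="optnya" (len 6), cursors c1@5 c2@6, authorship ......
After op 3 (move_right): buffer="optnya" (len 6), cursors c1@6 c2@6, authorship ......
After op 4 (add_cursor(0)): buffer="optnya" (len 6), cursors c3@0 c1@6 c2@6, authorship ......
After op 5 (insert('o')): buffer="ooptnyaoo" (len 9), cursors c3@1 c1@9 c2@9, authorship 3......12
Authorship (.=original, N=cursor N): 3 . . . . . . 1 2
Index 0: author = 3

Answer: cursor 3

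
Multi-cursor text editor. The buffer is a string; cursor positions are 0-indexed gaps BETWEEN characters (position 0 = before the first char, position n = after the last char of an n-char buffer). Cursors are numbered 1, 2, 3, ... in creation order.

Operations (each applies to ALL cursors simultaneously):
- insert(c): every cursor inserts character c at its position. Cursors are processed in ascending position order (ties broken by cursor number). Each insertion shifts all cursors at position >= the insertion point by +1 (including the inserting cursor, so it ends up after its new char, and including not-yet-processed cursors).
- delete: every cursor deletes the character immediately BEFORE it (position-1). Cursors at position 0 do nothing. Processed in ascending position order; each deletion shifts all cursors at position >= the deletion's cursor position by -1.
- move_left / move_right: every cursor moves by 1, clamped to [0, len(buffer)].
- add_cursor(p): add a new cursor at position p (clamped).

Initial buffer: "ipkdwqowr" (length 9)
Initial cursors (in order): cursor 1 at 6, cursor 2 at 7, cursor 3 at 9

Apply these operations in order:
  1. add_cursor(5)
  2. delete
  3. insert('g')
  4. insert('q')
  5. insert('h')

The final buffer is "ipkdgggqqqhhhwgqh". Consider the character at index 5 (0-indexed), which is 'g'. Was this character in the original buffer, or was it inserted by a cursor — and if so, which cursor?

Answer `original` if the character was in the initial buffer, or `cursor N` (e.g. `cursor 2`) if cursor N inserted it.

Answer: cursor 2

Derivation:
After op 1 (add_cursor(5)): buffer="ipkdwqowr" (len 9), cursors c4@5 c1@6 c2@7 c3@9, authorship .........
After op 2 (delete): buffer="ipkdw" (len 5), cursors c1@4 c2@4 c4@4 c3@5, authorship .....
After op 3 (insert('g')): buffer="ipkdgggwg" (len 9), cursors c1@7 c2@7 c4@7 c3@9, authorship ....124.3
After op 4 (insert('q')): buffer="ipkdgggqqqwgq" (len 13), cursors c1@10 c2@10 c4@10 c3@13, authorship ....124124.33
After op 5 (insert('h')): buffer="ipkdgggqqqhhhwgqh" (len 17), cursors c1@13 c2@13 c4@13 c3@17, authorship ....124124124.333
Authorship (.=original, N=cursor N): . . . . 1 2 4 1 2 4 1 2 4 . 3 3 3
Index 5: author = 2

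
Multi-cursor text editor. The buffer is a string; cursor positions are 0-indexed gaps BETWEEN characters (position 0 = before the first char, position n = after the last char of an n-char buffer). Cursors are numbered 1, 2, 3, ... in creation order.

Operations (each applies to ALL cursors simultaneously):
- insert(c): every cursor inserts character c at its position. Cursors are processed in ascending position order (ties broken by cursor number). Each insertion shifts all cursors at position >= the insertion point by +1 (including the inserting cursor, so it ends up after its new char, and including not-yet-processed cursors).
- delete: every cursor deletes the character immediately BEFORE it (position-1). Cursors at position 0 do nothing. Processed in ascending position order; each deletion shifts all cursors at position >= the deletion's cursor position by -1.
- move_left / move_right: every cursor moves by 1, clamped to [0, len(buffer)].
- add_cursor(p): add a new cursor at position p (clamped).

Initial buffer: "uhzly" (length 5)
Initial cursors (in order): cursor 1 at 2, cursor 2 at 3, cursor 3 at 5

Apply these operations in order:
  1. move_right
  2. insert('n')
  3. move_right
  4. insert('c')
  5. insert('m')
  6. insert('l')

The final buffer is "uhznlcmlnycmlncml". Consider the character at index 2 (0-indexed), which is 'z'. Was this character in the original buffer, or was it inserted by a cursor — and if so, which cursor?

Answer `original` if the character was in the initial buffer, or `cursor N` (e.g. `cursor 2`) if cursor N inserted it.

After op 1 (move_right): buffer="uhzly" (len 5), cursors c1@3 c2@4 c3@5, authorship .....
After op 2 (insert('n')): buffer="uhznlnyn" (len 8), cursors c1@4 c2@6 c3@8, authorship ...1.2.3
After op 3 (move_right): buffer="uhznlnyn" (len 8), cursors c1@5 c2@7 c3@8, authorship ...1.2.3
After op 4 (insert('c')): buffer="uhznlcnycnc" (len 11), cursors c1@6 c2@9 c3@11, authorship ...1.12.233
After op 5 (insert('m')): buffer="uhznlcmnycmncm" (len 14), cursors c1@7 c2@11 c3@14, authorship ...1.112.22333
After op 6 (insert('l')): buffer="uhznlcmlnycmlncml" (len 17), cursors c1@8 c2@13 c3@17, authorship ...1.1112.2223333
Authorship (.=original, N=cursor N): . . . 1 . 1 1 1 2 . 2 2 2 3 3 3 3
Index 2: author = original

Answer: original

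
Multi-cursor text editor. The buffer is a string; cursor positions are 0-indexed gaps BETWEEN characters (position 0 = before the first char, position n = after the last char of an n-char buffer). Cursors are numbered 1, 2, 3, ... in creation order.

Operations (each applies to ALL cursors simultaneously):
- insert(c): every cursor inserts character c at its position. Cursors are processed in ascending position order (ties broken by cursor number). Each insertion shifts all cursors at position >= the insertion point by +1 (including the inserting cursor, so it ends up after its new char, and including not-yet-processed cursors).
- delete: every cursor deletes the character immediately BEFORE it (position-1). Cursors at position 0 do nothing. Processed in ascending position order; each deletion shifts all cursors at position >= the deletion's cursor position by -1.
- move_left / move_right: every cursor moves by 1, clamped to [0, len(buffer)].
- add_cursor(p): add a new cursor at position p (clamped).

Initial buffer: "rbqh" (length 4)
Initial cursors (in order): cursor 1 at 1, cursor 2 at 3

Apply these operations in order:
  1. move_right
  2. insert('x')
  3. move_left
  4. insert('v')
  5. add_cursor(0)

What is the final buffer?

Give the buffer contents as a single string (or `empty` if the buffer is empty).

Answer: rbvxqhvx

Derivation:
After op 1 (move_right): buffer="rbqh" (len 4), cursors c1@2 c2@4, authorship ....
After op 2 (insert('x')): buffer="rbxqhx" (len 6), cursors c1@3 c2@6, authorship ..1..2
After op 3 (move_left): buffer="rbxqhx" (len 6), cursors c1@2 c2@5, authorship ..1..2
After op 4 (insert('v')): buffer="rbvxqhvx" (len 8), cursors c1@3 c2@7, authorship ..11..22
After op 5 (add_cursor(0)): buffer="rbvxqhvx" (len 8), cursors c3@0 c1@3 c2@7, authorship ..11..22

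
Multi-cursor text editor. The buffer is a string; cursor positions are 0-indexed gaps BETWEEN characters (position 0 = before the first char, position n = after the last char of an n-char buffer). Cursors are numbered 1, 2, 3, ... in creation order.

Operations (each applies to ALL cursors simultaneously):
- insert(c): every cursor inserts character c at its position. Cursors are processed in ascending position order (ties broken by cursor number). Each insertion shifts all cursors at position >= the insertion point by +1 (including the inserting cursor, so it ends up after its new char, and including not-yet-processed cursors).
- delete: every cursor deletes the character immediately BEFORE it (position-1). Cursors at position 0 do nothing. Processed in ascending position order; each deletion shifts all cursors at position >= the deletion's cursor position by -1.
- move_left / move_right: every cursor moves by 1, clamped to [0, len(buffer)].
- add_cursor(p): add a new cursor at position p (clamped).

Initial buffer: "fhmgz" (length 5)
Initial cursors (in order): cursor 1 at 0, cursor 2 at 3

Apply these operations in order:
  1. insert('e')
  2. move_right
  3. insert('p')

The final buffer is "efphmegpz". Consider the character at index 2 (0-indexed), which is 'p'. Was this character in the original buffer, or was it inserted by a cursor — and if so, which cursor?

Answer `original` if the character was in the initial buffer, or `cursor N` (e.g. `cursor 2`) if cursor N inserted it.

Answer: cursor 1

Derivation:
After op 1 (insert('e')): buffer="efhmegz" (len 7), cursors c1@1 c2@5, authorship 1...2..
After op 2 (move_right): buffer="efhmegz" (len 7), cursors c1@2 c2@6, authorship 1...2..
After op 3 (insert('p')): buffer="efphmegpz" (len 9), cursors c1@3 c2@8, authorship 1.1..2.2.
Authorship (.=original, N=cursor N): 1 . 1 . . 2 . 2 .
Index 2: author = 1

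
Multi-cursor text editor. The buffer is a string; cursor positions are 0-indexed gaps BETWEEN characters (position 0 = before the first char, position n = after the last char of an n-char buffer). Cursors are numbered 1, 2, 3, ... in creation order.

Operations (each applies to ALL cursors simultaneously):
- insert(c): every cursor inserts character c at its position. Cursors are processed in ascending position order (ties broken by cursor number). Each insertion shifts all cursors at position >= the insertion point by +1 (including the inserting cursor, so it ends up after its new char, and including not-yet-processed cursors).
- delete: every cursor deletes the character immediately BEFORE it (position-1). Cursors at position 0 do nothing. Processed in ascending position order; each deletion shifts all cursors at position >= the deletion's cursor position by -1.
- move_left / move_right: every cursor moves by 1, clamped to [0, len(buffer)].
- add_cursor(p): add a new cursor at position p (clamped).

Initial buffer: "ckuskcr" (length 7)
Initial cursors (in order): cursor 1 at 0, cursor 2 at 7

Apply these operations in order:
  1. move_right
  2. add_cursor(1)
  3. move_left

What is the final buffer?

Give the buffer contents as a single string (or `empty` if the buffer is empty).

Answer: ckuskcr

Derivation:
After op 1 (move_right): buffer="ckuskcr" (len 7), cursors c1@1 c2@7, authorship .......
After op 2 (add_cursor(1)): buffer="ckuskcr" (len 7), cursors c1@1 c3@1 c2@7, authorship .......
After op 3 (move_left): buffer="ckuskcr" (len 7), cursors c1@0 c3@0 c2@6, authorship .......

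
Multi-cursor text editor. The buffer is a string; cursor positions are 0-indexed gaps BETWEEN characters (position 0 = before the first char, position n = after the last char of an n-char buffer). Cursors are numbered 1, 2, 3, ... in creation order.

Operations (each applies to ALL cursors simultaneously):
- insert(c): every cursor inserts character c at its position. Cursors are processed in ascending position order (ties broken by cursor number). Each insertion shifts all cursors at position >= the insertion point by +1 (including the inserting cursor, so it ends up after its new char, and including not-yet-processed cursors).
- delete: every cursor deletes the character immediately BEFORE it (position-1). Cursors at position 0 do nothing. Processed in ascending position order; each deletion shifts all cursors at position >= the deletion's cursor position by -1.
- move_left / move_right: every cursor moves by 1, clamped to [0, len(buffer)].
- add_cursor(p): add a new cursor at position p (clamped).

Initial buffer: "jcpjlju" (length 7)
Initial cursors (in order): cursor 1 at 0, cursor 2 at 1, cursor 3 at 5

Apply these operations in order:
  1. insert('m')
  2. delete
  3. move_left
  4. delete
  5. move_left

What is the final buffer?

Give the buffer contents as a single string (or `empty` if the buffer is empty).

Answer: jcplju

Derivation:
After op 1 (insert('m')): buffer="mjmcpjlmju" (len 10), cursors c1@1 c2@3 c3@8, authorship 1.2....3..
After op 2 (delete): buffer="jcpjlju" (len 7), cursors c1@0 c2@1 c3@5, authorship .......
After op 3 (move_left): buffer="jcpjlju" (len 7), cursors c1@0 c2@0 c3@4, authorship .......
After op 4 (delete): buffer="jcplju" (len 6), cursors c1@0 c2@0 c3@3, authorship ......
After op 5 (move_left): buffer="jcplju" (len 6), cursors c1@0 c2@0 c3@2, authorship ......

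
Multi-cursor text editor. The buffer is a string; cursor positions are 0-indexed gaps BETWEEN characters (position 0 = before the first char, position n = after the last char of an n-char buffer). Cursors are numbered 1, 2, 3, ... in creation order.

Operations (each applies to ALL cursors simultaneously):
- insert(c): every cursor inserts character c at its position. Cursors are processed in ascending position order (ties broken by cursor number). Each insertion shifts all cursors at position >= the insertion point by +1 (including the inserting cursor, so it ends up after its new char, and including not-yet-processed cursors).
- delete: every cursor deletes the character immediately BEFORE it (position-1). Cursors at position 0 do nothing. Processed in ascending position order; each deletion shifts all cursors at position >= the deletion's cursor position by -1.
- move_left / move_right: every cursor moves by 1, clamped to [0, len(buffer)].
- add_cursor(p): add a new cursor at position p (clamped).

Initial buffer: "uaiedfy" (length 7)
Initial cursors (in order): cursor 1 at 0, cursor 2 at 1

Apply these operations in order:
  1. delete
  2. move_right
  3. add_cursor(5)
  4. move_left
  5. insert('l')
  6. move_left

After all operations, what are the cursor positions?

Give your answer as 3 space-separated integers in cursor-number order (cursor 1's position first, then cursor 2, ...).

After op 1 (delete): buffer="aiedfy" (len 6), cursors c1@0 c2@0, authorship ......
After op 2 (move_right): buffer="aiedfy" (len 6), cursors c1@1 c2@1, authorship ......
After op 3 (add_cursor(5)): buffer="aiedfy" (len 6), cursors c1@1 c2@1 c3@5, authorship ......
After op 4 (move_left): buffer="aiedfy" (len 6), cursors c1@0 c2@0 c3@4, authorship ......
After op 5 (insert('l')): buffer="llaiedlfy" (len 9), cursors c1@2 c2@2 c3@7, authorship 12....3..
After op 6 (move_left): buffer="llaiedlfy" (len 9), cursors c1@1 c2@1 c3@6, authorship 12....3..

Answer: 1 1 6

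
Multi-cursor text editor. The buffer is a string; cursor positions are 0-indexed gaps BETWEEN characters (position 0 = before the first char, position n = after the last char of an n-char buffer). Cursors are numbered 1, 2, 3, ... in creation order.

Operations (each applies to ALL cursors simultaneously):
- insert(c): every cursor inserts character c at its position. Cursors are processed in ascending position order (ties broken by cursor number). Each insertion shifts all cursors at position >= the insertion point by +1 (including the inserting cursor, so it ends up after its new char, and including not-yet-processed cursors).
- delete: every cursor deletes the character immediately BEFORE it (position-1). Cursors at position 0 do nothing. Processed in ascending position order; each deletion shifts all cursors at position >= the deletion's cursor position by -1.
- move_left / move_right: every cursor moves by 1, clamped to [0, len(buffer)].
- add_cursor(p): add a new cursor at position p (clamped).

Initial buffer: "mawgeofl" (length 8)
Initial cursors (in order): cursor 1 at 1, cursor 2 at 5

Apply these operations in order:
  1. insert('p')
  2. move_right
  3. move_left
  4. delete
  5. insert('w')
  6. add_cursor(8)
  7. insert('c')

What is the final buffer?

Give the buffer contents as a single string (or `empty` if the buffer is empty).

After op 1 (insert('p')): buffer="mpawgepofl" (len 10), cursors c1@2 c2@7, authorship .1....2...
After op 2 (move_right): buffer="mpawgepofl" (len 10), cursors c1@3 c2@8, authorship .1....2...
After op 3 (move_left): buffer="mpawgepofl" (len 10), cursors c1@2 c2@7, authorship .1....2...
After op 4 (delete): buffer="mawgeofl" (len 8), cursors c1@1 c2@5, authorship ........
After op 5 (insert('w')): buffer="mwawgewofl" (len 10), cursors c1@2 c2@7, authorship .1....2...
After op 6 (add_cursor(8)): buffer="mwawgewofl" (len 10), cursors c1@2 c2@7 c3@8, authorship .1....2...
After op 7 (insert('c')): buffer="mwcawgewcocfl" (len 13), cursors c1@3 c2@9 c3@11, authorship .11....22.3..

Answer: mwcawgewcocfl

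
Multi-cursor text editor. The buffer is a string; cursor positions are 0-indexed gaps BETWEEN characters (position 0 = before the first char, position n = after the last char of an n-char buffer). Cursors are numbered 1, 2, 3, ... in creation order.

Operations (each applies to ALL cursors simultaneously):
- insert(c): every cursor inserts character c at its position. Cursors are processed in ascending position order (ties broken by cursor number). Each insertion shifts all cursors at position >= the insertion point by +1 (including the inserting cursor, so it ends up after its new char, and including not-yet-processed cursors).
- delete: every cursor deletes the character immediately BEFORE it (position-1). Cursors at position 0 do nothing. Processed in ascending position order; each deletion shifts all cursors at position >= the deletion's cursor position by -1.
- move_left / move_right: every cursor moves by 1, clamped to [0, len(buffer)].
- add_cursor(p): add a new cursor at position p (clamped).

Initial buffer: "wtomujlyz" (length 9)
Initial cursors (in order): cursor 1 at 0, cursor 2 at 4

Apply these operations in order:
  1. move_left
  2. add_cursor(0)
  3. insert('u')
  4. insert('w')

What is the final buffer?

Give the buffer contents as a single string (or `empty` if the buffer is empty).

Answer: uuwwwtouwmujlyz

Derivation:
After op 1 (move_left): buffer="wtomujlyz" (len 9), cursors c1@0 c2@3, authorship .........
After op 2 (add_cursor(0)): buffer="wtomujlyz" (len 9), cursors c1@0 c3@0 c2@3, authorship .........
After op 3 (insert('u')): buffer="uuwtoumujlyz" (len 12), cursors c1@2 c3@2 c2@6, authorship 13...2......
After op 4 (insert('w')): buffer="uuwwwtouwmujlyz" (len 15), cursors c1@4 c3@4 c2@9, authorship 1313...22......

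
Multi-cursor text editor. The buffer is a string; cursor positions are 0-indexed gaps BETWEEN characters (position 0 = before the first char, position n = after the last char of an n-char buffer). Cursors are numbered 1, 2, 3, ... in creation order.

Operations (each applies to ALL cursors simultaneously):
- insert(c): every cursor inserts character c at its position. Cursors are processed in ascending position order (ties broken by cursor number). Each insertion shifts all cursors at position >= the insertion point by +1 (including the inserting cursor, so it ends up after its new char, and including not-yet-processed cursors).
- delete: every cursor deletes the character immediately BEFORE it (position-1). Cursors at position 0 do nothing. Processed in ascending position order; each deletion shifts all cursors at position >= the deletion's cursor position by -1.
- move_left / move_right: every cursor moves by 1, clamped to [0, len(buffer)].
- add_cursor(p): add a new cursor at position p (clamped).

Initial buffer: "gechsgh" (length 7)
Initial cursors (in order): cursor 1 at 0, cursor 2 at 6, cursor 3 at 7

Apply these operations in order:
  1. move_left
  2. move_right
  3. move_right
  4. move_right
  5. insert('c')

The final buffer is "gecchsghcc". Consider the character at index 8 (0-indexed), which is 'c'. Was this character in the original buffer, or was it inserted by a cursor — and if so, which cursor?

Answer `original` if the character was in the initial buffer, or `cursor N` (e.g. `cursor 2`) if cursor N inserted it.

After op 1 (move_left): buffer="gechsgh" (len 7), cursors c1@0 c2@5 c3@6, authorship .......
After op 2 (move_right): buffer="gechsgh" (len 7), cursors c1@1 c2@6 c3@7, authorship .......
After op 3 (move_right): buffer="gechsgh" (len 7), cursors c1@2 c2@7 c3@7, authorship .......
After op 4 (move_right): buffer="gechsgh" (len 7), cursors c1@3 c2@7 c3@7, authorship .......
After op 5 (insert('c')): buffer="gecchsghcc" (len 10), cursors c1@4 c2@10 c3@10, authorship ...1....23
Authorship (.=original, N=cursor N): . . . 1 . . . . 2 3
Index 8: author = 2

Answer: cursor 2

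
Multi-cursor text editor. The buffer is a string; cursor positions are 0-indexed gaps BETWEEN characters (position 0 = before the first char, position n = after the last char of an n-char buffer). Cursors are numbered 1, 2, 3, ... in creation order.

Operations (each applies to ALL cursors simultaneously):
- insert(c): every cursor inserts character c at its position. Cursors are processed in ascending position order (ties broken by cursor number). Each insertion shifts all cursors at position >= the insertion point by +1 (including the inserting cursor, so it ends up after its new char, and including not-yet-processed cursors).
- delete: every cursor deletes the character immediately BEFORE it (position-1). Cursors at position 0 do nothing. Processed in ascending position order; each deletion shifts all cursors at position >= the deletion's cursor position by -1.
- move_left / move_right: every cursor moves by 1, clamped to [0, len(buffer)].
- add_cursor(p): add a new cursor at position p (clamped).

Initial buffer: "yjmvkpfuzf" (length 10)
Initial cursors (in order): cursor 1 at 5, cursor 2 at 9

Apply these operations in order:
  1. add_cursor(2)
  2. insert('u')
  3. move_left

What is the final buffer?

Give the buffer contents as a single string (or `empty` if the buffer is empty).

After op 1 (add_cursor(2)): buffer="yjmvkpfuzf" (len 10), cursors c3@2 c1@5 c2@9, authorship ..........
After op 2 (insert('u')): buffer="yjumvkupfuzuf" (len 13), cursors c3@3 c1@7 c2@12, authorship ..3...1....2.
After op 3 (move_left): buffer="yjumvkupfuzuf" (len 13), cursors c3@2 c1@6 c2@11, authorship ..3...1....2.

Answer: yjumvkupfuzuf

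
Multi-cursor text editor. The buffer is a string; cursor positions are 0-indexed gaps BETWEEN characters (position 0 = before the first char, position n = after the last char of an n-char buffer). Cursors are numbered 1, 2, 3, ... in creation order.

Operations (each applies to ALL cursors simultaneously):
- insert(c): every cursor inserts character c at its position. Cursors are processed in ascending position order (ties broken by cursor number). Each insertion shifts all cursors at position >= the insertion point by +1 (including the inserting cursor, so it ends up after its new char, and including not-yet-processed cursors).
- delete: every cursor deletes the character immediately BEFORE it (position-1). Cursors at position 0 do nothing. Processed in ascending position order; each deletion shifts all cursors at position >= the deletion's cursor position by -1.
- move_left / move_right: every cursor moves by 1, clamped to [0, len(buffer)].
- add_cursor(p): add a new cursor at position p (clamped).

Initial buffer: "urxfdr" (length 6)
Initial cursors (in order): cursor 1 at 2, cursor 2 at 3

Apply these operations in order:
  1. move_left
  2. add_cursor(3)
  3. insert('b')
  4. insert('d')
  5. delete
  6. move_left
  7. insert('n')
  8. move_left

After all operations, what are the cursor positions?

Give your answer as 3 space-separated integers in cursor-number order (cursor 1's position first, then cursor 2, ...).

After op 1 (move_left): buffer="urxfdr" (len 6), cursors c1@1 c2@2, authorship ......
After op 2 (add_cursor(3)): buffer="urxfdr" (len 6), cursors c1@1 c2@2 c3@3, authorship ......
After op 3 (insert('b')): buffer="ubrbxbfdr" (len 9), cursors c1@2 c2@4 c3@6, authorship .1.2.3...
After op 4 (insert('d')): buffer="ubdrbdxbdfdr" (len 12), cursors c1@3 c2@6 c3@9, authorship .11.22.33...
After op 5 (delete): buffer="ubrbxbfdr" (len 9), cursors c1@2 c2@4 c3@6, authorship .1.2.3...
After op 6 (move_left): buffer="ubrbxbfdr" (len 9), cursors c1@1 c2@3 c3@5, authorship .1.2.3...
After op 7 (insert('n')): buffer="unbrnbxnbfdr" (len 12), cursors c1@2 c2@5 c3@8, authorship .11.22.33...
After op 8 (move_left): buffer="unbrnbxnbfdr" (len 12), cursors c1@1 c2@4 c3@7, authorship .11.22.33...

Answer: 1 4 7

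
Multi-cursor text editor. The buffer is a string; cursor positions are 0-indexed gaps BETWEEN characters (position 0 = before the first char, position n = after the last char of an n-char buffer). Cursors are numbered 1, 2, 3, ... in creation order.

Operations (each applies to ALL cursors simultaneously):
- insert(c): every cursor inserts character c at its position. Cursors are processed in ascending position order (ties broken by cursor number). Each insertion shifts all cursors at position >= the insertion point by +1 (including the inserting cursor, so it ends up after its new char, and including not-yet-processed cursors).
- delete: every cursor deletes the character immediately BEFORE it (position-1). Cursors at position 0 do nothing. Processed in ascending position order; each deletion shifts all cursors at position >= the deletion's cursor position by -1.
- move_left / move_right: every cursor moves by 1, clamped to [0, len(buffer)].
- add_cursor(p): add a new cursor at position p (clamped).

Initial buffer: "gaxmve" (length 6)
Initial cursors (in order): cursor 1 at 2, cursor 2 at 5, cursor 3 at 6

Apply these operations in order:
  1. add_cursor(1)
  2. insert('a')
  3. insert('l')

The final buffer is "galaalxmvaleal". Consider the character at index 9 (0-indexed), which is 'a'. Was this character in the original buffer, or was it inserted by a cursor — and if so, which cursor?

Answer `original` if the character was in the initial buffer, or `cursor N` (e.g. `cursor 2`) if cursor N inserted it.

After op 1 (add_cursor(1)): buffer="gaxmve" (len 6), cursors c4@1 c1@2 c2@5 c3@6, authorship ......
After op 2 (insert('a')): buffer="gaaaxmvaea" (len 10), cursors c4@2 c1@4 c2@8 c3@10, authorship .4.1...2.3
After op 3 (insert('l')): buffer="galaalxmvaleal" (len 14), cursors c4@3 c1@6 c2@11 c3@14, authorship .44.11...22.33
Authorship (.=original, N=cursor N): . 4 4 . 1 1 . . . 2 2 . 3 3
Index 9: author = 2

Answer: cursor 2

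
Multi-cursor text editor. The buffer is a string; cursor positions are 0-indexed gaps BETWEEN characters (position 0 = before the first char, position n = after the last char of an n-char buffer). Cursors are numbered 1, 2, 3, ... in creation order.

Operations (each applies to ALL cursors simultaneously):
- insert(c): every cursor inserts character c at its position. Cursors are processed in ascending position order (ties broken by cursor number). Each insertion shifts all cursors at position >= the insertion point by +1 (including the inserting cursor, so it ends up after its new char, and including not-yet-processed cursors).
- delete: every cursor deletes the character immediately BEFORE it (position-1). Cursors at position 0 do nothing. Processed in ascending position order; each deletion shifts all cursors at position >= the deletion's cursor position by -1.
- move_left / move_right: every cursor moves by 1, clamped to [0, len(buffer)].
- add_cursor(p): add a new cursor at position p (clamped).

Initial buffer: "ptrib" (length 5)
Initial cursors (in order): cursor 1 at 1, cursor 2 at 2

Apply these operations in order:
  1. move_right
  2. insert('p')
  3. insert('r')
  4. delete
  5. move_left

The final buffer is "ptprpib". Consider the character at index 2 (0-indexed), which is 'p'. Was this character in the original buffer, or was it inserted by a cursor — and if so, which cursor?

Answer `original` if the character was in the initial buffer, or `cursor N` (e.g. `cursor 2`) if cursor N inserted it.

Answer: cursor 1

Derivation:
After op 1 (move_right): buffer="ptrib" (len 5), cursors c1@2 c2@3, authorship .....
After op 2 (insert('p')): buffer="ptprpib" (len 7), cursors c1@3 c2@5, authorship ..1.2..
After op 3 (insert('r')): buffer="ptprrprib" (len 9), cursors c1@4 c2@7, authorship ..11.22..
After op 4 (delete): buffer="ptprpib" (len 7), cursors c1@3 c2@5, authorship ..1.2..
After op 5 (move_left): buffer="ptprpib" (len 7), cursors c1@2 c2@4, authorship ..1.2..
Authorship (.=original, N=cursor N): . . 1 . 2 . .
Index 2: author = 1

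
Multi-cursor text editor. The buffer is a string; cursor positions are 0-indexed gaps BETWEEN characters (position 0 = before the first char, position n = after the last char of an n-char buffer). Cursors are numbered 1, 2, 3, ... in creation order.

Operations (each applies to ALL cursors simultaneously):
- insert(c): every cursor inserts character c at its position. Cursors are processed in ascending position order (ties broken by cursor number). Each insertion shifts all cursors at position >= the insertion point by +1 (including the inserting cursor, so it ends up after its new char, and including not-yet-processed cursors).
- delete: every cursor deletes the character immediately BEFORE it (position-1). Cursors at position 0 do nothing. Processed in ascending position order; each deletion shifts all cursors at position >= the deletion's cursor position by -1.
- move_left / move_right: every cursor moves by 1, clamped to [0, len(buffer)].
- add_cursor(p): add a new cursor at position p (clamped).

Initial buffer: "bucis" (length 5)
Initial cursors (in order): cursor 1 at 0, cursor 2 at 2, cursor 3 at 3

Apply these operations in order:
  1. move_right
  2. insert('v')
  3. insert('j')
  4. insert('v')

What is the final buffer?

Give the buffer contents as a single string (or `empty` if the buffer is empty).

Answer: bvjvucvjvivjvs

Derivation:
After op 1 (move_right): buffer="bucis" (len 5), cursors c1@1 c2@3 c3@4, authorship .....
After op 2 (insert('v')): buffer="bvucvivs" (len 8), cursors c1@2 c2@5 c3@7, authorship .1..2.3.
After op 3 (insert('j')): buffer="bvjucvjivjs" (len 11), cursors c1@3 c2@7 c3@10, authorship .11..22.33.
After op 4 (insert('v')): buffer="bvjvucvjvivjvs" (len 14), cursors c1@4 c2@9 c3@13, authorship .111..222.333.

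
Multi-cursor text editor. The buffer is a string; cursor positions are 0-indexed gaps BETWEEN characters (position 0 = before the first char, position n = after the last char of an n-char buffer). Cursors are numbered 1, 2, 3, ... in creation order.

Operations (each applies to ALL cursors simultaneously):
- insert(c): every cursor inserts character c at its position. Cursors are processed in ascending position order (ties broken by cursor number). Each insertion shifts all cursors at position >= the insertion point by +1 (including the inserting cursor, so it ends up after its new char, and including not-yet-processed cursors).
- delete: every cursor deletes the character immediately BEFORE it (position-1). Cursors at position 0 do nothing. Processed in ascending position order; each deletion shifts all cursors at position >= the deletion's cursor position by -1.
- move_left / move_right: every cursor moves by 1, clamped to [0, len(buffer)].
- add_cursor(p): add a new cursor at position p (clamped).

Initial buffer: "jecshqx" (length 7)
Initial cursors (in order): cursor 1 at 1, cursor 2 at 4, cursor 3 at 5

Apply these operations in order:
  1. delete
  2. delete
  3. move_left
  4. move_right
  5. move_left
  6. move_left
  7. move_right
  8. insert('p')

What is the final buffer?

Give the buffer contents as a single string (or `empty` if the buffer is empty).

After op 1 (delete): buffer="ecqx" (len 4), cursors c1@0 c2@2 c3@2, authorship ....
After op 2 (delete): buffer="qx" (len 2), cursors c1@0 c2@0 c3@0, authorship ..
After op 3 (move_left): buffer="qx" (len 2), cursors c1@0 c2@0 c3@0, authorship ..
After op 4 (move_right): buffer="qx" (len 2), cursors c1@1 c2@1 c3@1, authorship ..
After op 5 (move_left): buffer="qx" (len 2), cursors c1@0 c2@0 c3@0, authorship ..
After op 6 (move_left): buffer="qx" (len 2), cursors c1@0 c2@0 c3@0, authorship ..
After op 7 (move_right): buffer="qx" (len 2), cursors c1@1 c2@1 c3@1, authorship ..
After op 8 (insert('p')): buffer="qpppx" (len 5), cursors c1@4 c2@4 c3@4, authorship .123.

Answer: qpppx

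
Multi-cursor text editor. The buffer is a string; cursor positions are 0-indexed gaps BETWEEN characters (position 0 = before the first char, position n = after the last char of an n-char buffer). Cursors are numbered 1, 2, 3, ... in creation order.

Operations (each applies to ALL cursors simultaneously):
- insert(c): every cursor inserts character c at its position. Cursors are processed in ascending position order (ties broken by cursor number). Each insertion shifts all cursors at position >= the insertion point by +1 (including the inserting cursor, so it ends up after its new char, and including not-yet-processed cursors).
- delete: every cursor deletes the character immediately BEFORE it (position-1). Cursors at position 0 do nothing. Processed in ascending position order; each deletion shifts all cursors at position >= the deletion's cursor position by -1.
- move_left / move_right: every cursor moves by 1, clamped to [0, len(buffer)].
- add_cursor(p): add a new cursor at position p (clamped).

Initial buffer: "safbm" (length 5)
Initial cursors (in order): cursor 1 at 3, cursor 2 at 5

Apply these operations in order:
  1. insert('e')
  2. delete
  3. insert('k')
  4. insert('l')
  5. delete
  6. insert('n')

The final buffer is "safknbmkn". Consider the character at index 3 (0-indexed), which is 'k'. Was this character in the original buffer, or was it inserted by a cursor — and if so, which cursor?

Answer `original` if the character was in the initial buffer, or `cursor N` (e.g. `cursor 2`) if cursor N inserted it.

After op 1 (insert('e')): buffer="safebme" (len 7), cursors c1@4 c2@7, authorship ...1..2
After op 2 (delete): buffer="safbm" (len 5), cursors c1@3 c2@5, authorship .....
After op 3 (insert('k')): buffer="safkbmk" (len 7), cursors c1@4 c2@7, authorship ...1..2
After op 4 (insert('l')): buffer="safklbmkl" (len 9), cursors c1@5 c2@9, authorship ...11..22
After op 5 (delete): buffer="safkbmk" (len 7), cursors c1@4 c2@7, authorship ...1..2
After op 6 (insert('n')): buffer="safknbmkn" (len 9), cursors c1@5 c2@9, authorship ...11..22
Authorship (.=original, N=cursor N): . . . 1 1 . . 2 2
Index 3: author = 1

Answer: cursor 1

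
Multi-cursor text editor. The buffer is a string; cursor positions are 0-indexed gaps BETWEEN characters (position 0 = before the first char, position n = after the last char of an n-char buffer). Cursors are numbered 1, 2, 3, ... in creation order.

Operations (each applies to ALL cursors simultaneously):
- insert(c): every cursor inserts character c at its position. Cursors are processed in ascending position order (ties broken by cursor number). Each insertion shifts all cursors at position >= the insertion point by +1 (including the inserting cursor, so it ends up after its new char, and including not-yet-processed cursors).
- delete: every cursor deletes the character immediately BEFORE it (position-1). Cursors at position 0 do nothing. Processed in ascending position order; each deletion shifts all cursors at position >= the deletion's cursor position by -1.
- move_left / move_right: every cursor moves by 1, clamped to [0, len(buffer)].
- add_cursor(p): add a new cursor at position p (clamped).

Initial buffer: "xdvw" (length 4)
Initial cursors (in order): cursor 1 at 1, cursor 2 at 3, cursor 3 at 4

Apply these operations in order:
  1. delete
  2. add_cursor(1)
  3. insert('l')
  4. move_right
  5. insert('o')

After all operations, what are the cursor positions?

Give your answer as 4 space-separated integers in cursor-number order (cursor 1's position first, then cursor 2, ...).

Answer: 3 9 9 9

Derivation:
After op 1 (delete): buffer="d" (len 1), cursors c1@0 c2@1 c3@1, authorship .
After op 2 (add_cursor(1)): buffer="d" (len 1), cursors c1@0 c2@1 c3@1 c4@1, authorship .
After op 3 (insert('l')): buffer="ldlll" (len 5), cursors c1@1 c2@5 c3@5 c4@5, authorship 1.234
After op 4 (move_right): buffer="ldlll" (len 5), cursors c1@2 c2@5 c3@5 c4@5, authorship 1.234
After op 5 (insert('o')): buffer="ldolllooo" (len 9), cursors c1@3 c2@9 c3@9 c4@9, authorship 1.1234234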